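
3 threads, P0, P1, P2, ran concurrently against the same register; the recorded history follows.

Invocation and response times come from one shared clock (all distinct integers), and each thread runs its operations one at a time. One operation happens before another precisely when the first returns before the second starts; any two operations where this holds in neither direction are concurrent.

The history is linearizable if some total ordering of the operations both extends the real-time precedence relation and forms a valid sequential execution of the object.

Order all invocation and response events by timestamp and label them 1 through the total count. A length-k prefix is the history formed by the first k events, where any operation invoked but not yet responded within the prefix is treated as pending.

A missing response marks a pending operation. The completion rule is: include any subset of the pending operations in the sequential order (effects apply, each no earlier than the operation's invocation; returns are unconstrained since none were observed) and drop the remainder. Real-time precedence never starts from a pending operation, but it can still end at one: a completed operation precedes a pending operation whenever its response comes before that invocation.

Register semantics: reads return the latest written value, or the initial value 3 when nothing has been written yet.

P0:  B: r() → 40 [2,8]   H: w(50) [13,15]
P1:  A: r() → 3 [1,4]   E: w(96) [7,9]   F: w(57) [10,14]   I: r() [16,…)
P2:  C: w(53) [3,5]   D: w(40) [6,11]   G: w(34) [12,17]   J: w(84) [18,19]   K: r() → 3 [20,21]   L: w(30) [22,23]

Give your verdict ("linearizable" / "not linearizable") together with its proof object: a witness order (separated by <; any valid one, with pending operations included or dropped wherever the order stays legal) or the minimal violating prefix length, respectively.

cut after 20 events: linearizable; cut after 21 events (K responds, time 21): not linearizable
checked exhaustively: 136 real-time-consistent orders of 10 completed operations, zero legal register replays
no completion choice of the 1 pending operation (I) rescues it — every subset was tried
sample order A, B, C, D, E, F, G, H, J, K (pending dropped) stalls at step 2 — B r() → 40 has no legal effect
sample order A, B, C, D, E, F, H, G, J, K (pending dropped) stalls at step 2 — B r() → 40 has no legal effect

not linearizable — minimal violating prefix: 21 events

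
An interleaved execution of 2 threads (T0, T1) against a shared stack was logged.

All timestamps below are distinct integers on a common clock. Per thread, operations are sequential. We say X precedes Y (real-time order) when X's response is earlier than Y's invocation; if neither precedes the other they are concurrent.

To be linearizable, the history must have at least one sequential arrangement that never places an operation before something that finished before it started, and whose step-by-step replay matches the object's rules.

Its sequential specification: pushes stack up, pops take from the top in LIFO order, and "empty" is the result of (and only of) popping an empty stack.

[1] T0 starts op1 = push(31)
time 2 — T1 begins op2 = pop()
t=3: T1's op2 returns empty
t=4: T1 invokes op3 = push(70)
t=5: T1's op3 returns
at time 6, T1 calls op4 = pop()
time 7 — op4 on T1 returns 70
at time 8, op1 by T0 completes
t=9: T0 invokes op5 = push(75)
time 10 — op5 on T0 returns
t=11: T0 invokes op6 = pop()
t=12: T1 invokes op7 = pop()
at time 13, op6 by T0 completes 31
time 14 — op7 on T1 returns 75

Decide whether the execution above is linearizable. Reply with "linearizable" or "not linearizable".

a witness: op2, op1, op3, op4, op5, op7, op6
after step 1 (op2 pop() → empty): stack <>
after step 2 (op1 push(31)): stack <31>
after step 3 (op3 push(70)): stack <31,70>
after step 4 (op4 pop() → 70): stack <31>
after step 5 (op5 push(75)): stack <31,75>
after step 6 (op7 pop() → 75): stack <31>
after step 7 (op6 pop() → 31): stack <>

linearizable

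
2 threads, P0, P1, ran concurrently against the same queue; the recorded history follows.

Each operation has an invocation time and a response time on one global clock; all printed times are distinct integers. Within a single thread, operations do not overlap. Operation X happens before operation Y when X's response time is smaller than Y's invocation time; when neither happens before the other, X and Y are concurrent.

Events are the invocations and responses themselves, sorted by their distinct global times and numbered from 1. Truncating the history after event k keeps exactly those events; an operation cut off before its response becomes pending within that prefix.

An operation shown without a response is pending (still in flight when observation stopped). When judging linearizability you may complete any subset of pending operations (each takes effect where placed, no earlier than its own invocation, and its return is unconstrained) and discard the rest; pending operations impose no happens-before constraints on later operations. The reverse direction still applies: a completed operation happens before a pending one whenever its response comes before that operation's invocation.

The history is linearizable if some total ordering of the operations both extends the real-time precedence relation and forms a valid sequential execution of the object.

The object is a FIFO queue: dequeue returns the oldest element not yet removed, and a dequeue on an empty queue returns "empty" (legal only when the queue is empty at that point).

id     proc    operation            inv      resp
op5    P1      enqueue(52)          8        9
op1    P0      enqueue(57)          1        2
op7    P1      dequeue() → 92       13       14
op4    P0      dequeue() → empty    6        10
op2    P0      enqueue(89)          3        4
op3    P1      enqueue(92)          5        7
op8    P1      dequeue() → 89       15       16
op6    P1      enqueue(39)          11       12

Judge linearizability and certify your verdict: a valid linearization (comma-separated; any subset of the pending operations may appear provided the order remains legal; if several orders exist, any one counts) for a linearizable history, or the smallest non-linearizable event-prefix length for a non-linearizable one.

not linearizable — minimal violating prefix: 10 events

cut after 9 events: linearizable; cut after 10 events (op4 responds, time 10): not linearizable
every one of the 3 real-time-consistent orders over 5 completed queue ops fails the sequential spec
sample order op1, op2, op3, op4, op5 stalls at step 4 — op4 dequeue() → empty has no legal effect
sample order op1, op2, op3, op5, op4 stalls at step 5 — op4 dequeue() → empty has no legal effect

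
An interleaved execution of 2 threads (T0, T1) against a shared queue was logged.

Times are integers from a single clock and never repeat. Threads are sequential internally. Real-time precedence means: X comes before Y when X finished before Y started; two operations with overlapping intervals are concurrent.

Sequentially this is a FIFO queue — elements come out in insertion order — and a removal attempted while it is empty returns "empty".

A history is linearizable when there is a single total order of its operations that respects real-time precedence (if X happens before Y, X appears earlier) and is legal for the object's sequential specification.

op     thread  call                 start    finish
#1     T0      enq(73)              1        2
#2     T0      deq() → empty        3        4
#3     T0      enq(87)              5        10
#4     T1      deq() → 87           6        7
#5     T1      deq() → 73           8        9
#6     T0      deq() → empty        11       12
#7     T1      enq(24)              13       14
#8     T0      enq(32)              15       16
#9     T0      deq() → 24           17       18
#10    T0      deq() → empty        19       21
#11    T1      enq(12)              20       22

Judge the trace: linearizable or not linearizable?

through event 3 a valid linearization exists; event 4 (#2 responding at time 4) ends that
the sole real-time-consistent order of 2 completed operations fails the queue replay
for example #1, #2 fails at step 2: #2 deq() → empty is not legal there

not linearizable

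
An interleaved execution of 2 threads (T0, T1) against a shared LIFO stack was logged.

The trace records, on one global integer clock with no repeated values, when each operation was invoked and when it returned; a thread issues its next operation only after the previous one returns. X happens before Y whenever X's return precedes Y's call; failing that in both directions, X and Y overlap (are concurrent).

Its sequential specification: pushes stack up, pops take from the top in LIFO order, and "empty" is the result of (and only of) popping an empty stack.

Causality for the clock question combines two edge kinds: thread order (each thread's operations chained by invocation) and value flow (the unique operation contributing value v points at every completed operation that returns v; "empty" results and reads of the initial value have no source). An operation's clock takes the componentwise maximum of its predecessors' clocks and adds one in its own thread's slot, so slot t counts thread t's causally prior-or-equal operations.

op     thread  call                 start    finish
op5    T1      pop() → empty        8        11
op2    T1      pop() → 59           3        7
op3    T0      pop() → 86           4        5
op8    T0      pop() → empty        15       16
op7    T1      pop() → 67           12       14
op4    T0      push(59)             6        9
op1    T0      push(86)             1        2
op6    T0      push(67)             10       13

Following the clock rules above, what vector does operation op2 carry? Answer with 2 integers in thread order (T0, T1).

op1 (invocation 1): nothing precedes it; T0's component alone gives (1, 0)
op3, invoked 4, takes VC(op1)=(1, 0) under max, adds 1 for T0 → (2, 0)
op4, invoked 6, takes VC(op3)=(2, 0) under max, adds 1 for T0 → (3, 0)
op2, invoked 3, takes VC(op4)=(3, 0) under max, adds 1 for T1 → (3, 1)
op6, invoked 10, takes VC(op4)=(3, 0) under max, adds 1 for T0 → (4, 0)
op5, invoked 8, takes VC(op2)=(3, 1) under max, adds 1 for T1 → (3, 2)
op8, invoked 15, takes VC(op6)=(4, 0) under max, adds 1 for T0 → (5, 0)
op7, invoked 12, takes VC(op5)=(3, 2), VC(op6)=(4, 0) under max, adds 1 for T1 → (4, 3)
target: VC(op2) = (3, 1)

(3, 1)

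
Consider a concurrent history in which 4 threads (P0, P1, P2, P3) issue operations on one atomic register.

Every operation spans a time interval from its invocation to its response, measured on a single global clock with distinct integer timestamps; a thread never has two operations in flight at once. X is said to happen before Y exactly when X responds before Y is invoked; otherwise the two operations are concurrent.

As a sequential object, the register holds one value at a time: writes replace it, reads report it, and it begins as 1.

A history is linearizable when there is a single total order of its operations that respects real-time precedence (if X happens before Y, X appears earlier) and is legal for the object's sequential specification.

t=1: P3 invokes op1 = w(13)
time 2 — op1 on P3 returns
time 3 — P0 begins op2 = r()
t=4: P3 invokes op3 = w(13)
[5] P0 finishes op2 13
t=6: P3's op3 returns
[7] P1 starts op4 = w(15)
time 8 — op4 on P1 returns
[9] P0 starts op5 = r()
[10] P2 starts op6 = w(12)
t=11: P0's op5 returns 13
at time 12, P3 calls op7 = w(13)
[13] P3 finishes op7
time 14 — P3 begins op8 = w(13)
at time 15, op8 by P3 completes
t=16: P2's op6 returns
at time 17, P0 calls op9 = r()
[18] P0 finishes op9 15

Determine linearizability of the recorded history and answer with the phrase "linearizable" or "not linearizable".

not linearizable

prefix check: 1..10 passes, 1..11 fails once op5's time-11 response joins
5 completed operations, 2 real-time-consistent orders — every atomic register replay fails
no escape via the 1 pending operation (op6): every completion choice fails
take op1, op2, op3, op4, op5 (pending dropped): step 5 already fails, because op5 r() → 13 cannot occur there
take op1, op3, op2, op4, op5 (pending dropped): step 5 already fails, because op5 r() → 13 cannot occur there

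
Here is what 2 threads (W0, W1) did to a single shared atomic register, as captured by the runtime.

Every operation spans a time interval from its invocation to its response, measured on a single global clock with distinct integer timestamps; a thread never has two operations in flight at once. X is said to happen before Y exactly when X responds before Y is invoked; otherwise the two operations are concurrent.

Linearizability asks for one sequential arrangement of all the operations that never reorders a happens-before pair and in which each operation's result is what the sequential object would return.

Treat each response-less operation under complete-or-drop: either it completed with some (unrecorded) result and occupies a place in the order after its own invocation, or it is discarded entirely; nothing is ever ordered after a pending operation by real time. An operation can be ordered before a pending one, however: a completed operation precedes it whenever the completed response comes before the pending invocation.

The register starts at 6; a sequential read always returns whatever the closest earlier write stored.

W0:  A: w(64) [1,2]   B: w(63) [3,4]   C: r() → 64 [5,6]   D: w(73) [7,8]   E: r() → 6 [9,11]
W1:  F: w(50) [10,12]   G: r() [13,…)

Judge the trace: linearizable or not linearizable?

not linearizable

cut after 5 events: linearizable; cut after 6 events (C responds, time 6): not linearizable
one real-time candidate order over the 3 completed operations — the atomic register replay rejects it
sample order A, B, C stalls at step 3 — C r() → 64 has no legal effect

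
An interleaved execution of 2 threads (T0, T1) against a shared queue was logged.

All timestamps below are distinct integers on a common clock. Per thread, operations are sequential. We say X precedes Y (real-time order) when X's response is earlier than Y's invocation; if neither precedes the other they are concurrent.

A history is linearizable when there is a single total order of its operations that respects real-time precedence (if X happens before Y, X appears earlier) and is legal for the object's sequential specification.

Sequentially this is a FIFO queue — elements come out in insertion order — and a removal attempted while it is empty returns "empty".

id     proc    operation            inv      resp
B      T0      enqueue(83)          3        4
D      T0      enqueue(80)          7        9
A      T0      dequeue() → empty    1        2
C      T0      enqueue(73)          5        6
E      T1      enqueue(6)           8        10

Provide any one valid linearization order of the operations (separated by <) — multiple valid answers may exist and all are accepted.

A < B < C < D < E

after step 1 (A dequeue() → empty): queue <>
after step 2 (B enqueue(83)): queue <83>
after step 3 (C enqueue(73)): queue <83,73>
after step 4 (D enqueue(80)): queue <83,73,80>
after step 5 (E enqueue(6)): queue <83,73,80,6>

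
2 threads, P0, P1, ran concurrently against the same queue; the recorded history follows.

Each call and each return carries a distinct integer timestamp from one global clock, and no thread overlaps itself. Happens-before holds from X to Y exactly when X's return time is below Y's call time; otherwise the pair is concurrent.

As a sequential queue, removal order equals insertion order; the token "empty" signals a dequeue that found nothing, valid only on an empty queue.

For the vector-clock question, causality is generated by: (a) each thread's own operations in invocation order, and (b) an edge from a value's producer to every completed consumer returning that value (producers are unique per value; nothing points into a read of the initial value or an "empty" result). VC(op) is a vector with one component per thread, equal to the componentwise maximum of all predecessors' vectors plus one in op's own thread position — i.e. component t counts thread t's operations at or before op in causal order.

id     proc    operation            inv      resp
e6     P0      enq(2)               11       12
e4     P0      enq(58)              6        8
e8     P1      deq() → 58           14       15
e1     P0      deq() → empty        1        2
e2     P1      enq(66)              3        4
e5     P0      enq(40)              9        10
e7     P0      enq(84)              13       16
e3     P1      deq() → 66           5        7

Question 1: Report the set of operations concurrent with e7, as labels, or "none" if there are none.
Answer: e8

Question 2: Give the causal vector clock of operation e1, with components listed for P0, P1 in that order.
Answer: (1, 0)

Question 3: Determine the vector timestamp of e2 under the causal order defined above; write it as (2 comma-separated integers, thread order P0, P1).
Answer: (0, 1)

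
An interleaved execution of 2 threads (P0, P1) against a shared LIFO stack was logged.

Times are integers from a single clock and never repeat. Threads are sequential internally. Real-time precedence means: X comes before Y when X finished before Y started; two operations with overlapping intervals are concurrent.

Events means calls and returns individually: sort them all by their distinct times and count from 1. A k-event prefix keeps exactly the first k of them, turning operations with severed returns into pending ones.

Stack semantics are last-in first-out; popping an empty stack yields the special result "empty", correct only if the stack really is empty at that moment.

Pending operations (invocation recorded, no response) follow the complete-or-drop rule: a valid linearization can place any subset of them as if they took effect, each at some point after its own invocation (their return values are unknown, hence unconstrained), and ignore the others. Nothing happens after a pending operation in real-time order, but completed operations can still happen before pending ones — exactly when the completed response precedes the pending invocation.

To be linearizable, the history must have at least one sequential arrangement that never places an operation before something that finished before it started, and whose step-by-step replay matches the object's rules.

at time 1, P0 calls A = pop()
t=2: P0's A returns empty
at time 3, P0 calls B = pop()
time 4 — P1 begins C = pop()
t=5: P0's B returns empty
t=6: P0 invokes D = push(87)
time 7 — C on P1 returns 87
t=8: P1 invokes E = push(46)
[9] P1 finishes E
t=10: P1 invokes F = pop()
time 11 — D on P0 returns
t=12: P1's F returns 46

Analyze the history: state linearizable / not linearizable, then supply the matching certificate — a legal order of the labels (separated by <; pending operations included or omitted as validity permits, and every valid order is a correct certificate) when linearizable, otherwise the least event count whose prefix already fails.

linearizable — witness: A < B < D < C < E < F

after step 1 (A pop() → empty): stack <>
after step 2 (B pop() → empty): stack <>
after step 3 (D push(87)): stack <87>
after step 4 (C pop() → 87): stack <>
after step 5 (E push(46)): stack <46>
after step 6 (F pop() → 46): stack <>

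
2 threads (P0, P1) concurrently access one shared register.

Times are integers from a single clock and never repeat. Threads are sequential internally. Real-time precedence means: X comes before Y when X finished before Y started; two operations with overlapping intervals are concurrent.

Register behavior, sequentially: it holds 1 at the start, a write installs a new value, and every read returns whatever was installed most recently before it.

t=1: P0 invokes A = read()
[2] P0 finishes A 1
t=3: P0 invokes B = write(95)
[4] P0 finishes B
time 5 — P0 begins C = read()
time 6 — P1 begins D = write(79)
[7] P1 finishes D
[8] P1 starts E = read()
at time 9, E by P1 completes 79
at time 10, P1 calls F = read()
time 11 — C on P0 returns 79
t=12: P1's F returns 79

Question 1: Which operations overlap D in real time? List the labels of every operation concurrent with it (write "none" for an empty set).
Answer: C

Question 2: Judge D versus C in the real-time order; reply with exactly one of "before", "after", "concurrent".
Answer: concurrent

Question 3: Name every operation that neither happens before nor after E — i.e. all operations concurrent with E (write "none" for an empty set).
Answer: C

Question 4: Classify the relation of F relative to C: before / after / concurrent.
Answer: concurrent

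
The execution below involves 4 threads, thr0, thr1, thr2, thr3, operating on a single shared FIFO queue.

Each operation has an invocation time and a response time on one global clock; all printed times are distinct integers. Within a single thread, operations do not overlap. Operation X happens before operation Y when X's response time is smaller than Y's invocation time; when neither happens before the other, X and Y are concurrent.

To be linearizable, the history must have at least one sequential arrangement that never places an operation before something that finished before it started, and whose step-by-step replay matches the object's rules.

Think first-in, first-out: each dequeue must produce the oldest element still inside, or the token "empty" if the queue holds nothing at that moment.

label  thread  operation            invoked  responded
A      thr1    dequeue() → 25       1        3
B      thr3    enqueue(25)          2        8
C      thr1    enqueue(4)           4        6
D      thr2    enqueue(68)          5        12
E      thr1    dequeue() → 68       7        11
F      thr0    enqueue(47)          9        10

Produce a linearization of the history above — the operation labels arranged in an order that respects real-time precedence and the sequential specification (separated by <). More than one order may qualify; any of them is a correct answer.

1. B enqueue(25), leaving queue <25>
2. A dequeue() → 25, leaving queue <>
3. D enqueue(68), leaving queue <68>
4. C enqueue(4), leaving queue <68,4>
5. E dequeue() → 68, leaving queue <4>
6. F enqueue(47), leaving queue <4,47>

B < A < D < C < E < F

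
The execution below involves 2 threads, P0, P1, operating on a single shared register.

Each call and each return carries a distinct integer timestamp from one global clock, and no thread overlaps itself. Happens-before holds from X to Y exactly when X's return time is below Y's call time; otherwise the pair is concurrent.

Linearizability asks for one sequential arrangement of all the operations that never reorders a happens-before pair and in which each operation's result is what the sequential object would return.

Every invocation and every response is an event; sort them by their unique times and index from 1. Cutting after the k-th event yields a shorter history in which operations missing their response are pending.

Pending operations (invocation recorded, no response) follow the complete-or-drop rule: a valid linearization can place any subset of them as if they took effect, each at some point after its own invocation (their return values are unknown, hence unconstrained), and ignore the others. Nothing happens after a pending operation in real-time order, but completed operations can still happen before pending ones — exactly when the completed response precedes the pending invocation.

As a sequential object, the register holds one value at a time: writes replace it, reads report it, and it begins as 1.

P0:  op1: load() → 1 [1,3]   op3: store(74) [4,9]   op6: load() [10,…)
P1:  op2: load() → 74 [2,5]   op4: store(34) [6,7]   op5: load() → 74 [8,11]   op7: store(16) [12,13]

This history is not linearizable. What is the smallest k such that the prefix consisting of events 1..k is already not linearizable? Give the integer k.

a valid linearization of events 1..10 exists, for instance op1, op3, op2, op4:
1. op1 load() → 1, leaving value 1
2. op3 store(74), leaving value 74
3. op2 load() → 74, leaving value 74
4. op4 store(34), leaving value 34
with event 11 included (op5 responding at time 11), all real-time-consistent orders fail
no completion choice of the 1 pending operation (op6) rescues it — every subset was tried
one such order, op1, op2, op3, op4, op5 (pending dropped), breaks at step 2 where op2 load() → 74 is illegal
one such order, op1, op2, op4, op3, op5 (pending dropped), breaks at step 2 where op2 load() → 74 is illegal

11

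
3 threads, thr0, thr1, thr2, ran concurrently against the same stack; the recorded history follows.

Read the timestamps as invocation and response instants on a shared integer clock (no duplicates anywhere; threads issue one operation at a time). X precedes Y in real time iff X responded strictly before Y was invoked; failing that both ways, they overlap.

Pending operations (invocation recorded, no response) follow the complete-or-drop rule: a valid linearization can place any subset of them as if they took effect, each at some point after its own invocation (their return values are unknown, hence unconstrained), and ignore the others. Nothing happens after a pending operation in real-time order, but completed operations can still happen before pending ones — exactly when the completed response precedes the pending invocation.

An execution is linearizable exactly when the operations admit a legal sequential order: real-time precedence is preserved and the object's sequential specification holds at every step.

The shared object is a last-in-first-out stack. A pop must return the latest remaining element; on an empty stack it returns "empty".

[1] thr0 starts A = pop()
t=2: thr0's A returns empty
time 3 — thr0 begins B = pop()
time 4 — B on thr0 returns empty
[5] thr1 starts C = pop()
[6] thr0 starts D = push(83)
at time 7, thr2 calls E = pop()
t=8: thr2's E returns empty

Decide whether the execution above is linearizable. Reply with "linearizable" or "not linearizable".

linearizable

a witness: A, B, C, E
step 1: A pop() → empty — stack <>
step 2: B pop() → empty — stack <>
step 3: C pop() (pending, included) — stack <>
step 4: E pop() → empty — stack <>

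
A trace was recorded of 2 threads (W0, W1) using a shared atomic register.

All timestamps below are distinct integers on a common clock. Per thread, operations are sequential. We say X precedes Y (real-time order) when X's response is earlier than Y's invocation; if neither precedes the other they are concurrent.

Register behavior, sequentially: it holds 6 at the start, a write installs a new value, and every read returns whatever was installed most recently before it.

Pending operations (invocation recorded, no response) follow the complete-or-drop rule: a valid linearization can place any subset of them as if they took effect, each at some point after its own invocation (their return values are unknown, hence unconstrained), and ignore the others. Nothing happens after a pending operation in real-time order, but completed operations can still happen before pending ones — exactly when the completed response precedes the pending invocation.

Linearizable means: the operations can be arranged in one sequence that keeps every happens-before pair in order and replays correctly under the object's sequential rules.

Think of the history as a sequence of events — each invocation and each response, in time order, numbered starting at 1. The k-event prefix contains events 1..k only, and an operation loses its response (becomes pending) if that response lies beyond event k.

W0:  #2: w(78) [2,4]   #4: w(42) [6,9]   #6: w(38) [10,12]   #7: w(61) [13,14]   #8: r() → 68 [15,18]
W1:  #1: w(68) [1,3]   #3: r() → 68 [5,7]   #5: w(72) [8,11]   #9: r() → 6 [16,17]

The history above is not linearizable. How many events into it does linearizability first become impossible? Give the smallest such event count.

17

events 1..16 are still linearizable — one witness is #2, #1, #3, #4, #5, #6, #7:
step 1: #2 w(78) — value 78
step 2: #1 w(68) — value 68
step 3: #3 r() → 68 — value 68
step 4: #4 w(42) — value 42
step 5: #5 w(72) — value 72
step 6: #6 w(38) — value 38
step 7: #7 w(61) — value 61
with event 17 included (#9 responding at time 17), all real-time-consistent orders fail
include/drop combinations of the 1 pending operation (#8) were all tried; none helps
sample order #1, #2, #3, #4, #5, #6, #7, #9 (pending dropped) stalls at step 3 — #3 r() → 68 has no legal effect
sample order #1, #2, #3, #4, #6, #5, #7, #9 (pending dropped) stalls at step 3 — #3 r() → 68 has no legal effect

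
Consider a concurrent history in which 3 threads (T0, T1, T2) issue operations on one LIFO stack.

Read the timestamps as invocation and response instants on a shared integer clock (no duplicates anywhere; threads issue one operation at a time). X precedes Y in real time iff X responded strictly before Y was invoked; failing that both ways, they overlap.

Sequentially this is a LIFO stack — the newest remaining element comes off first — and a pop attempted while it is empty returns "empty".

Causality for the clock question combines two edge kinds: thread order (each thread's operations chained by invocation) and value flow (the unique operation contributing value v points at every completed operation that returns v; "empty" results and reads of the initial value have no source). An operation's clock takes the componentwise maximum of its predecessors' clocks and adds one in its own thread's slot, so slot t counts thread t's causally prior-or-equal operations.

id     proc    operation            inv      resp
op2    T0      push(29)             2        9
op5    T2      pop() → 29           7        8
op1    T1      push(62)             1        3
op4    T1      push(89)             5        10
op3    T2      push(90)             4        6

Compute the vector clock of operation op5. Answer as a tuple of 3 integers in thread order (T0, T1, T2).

op3, invoked 4, has no incoming edges; only T2's bump applies → (0, 0, 1)
op1, invoked 1, has no incoming edges; only T1's bump applies → (0, 1, 0)
op2, invoked 2, has no incoming edges; only T0's bump applies → (1, 0, 0)
op4, invoked 5, takes VC(op1)=(0, 1, 0) under max, adds 1 for T1 → (0, 2, 0)
op5, invoked 7, takes VC(op2)=(1, 0, 0), VC(op3)=(0, 0, 1) under max, adds 1 for T2 → (1, 0, 2)
target: VC(op5) = (1, 0, 2)

(1, 0, 2)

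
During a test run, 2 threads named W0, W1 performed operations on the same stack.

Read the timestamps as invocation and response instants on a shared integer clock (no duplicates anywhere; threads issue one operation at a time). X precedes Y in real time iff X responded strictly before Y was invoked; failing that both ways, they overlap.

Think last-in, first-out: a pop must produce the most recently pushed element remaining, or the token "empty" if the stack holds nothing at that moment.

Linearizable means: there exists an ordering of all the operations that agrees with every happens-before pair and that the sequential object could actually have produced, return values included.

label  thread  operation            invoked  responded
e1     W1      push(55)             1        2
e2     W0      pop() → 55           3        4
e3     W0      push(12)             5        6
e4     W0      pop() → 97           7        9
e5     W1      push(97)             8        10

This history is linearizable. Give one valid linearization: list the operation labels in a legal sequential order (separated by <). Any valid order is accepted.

step 1: e1 push(55) — stack <55>
step 2: e2 pop() → 55 — stack <>
step 3: e3 push(12) — stack <12>
step 4: e5 push(97) — stack <12,97>
step 5: e4 pop() → 97 — stack <12>

e1 < e2 < e3 < e5 < e4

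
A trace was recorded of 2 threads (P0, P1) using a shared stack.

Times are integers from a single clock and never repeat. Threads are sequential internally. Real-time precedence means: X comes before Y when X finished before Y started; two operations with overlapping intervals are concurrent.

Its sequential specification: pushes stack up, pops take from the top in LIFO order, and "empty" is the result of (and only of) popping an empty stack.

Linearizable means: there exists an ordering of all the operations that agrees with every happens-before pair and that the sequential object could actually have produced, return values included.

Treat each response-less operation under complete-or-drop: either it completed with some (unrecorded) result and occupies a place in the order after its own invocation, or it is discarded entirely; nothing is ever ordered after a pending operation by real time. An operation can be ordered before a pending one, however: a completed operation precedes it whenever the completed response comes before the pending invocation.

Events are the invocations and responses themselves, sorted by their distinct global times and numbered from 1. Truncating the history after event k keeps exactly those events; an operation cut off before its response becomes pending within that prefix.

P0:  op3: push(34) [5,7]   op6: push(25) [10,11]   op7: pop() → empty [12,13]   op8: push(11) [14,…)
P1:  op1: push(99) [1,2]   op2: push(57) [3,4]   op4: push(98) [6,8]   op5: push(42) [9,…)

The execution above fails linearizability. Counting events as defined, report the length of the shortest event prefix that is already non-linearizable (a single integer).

13

events 1..12 are linearizable, e.g. via op1, op2, op3, op4, op5, op6:
after step 1 (op1 push(99)): stack <99>
after step 2 (op2 push(57)): stack <99,57>
after step 3 (op3 push(34)): stack <99,57,34>
after step 4 (op4 push(98)): stack <99,57,34,98>
after step 5 (op5 push(42) (pending, included)): stack <99,57,34,98,42>
after step 6 (op6 push(25)): stack <99,57,34,98,42,25>
with event 13 included (op7 responding at time 13), all real-time-consistent orders fail
including or dropping the 1 pending operation (op5) in any combination fails
one such order, op1, op2, op3, op4, op6, op7 (pending dropped), breaks at step 6 where op7 pop() → empty is illegal
one such order, op1, op2, op4, op3, op6, op7 (pending dropped), breaks at step 6 where op7 pop() → empty is illegal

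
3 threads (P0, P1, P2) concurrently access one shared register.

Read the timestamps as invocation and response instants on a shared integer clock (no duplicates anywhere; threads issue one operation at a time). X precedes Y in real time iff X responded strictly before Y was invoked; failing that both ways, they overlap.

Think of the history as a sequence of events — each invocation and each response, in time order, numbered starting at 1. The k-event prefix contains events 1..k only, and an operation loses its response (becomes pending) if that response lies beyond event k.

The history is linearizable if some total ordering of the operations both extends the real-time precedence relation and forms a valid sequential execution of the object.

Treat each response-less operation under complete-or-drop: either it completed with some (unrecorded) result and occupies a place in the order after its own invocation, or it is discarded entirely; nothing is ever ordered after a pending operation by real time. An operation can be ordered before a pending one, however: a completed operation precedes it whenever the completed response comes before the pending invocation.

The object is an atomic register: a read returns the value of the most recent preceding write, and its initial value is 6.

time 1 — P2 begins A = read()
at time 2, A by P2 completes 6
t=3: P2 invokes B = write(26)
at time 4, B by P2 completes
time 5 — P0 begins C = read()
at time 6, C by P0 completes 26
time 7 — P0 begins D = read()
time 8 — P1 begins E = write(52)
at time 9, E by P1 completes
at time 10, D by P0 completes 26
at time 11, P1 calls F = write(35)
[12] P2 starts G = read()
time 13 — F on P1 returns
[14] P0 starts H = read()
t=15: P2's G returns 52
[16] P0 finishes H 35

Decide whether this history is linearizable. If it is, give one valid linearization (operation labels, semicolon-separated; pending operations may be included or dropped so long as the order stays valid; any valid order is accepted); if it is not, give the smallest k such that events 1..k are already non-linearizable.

step 1: A read() → 6 — value 6
step 2: B write(26) — value 26
step 3: C read() → 26 — value 26
step 4: D read() → 26 — value 26
step 5: E write(52) — value 52
step 6: G read() → 52 — value 52
step 7: F write(35) — value 35
step 8: H read() → 35 — value 35

linearizable — witness: A; B; C; D; E; G; F; H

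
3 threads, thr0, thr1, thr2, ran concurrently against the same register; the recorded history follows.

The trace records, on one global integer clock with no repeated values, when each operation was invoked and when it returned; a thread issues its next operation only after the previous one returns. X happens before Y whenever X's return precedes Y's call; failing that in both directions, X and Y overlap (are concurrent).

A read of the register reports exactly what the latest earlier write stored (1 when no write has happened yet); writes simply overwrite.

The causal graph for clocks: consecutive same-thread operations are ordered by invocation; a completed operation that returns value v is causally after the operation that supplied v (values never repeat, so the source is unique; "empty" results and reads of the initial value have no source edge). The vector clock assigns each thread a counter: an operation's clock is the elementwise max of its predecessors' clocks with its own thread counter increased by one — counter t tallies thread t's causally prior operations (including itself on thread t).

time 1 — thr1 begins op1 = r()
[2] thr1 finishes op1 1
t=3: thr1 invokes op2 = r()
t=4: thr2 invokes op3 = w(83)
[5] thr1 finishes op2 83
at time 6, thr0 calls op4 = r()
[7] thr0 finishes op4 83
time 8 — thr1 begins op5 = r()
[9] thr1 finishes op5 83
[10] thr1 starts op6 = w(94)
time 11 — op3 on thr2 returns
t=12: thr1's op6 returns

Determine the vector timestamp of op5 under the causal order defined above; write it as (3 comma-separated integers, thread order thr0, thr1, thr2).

no predecessors for op3 (invoked 4): thr2 increments from zero → (0, 0, 1)
no predecessors for op1 (invoked 1): thr1 increments from zero → (0, 1, 0)
op4 (invocation 6): componentwise max over VC(op3)=(0, 0, 1), +1 at thr0, giving (1, 0, 1)
op2 (invocation 3): componentwise max over VC(op1)=(0, 1, 0), VC(op3)=(0, 0, 1), +1 at thr1, giving (0, 2, 1)
op5 (invocation 8): componentwise max over VC(op2)=(0, 2, 1), VC(op3)=(0, 0, 1), +1 at thr1, giving (0, 3, 1)
op6 (invocation 10): componentwise max over VC(op5)=(0, 3, 1), +1 at thr1, giving (0, 4, 1)
target: VC(op5) = (0, 3, 1)

(0, 3, 1)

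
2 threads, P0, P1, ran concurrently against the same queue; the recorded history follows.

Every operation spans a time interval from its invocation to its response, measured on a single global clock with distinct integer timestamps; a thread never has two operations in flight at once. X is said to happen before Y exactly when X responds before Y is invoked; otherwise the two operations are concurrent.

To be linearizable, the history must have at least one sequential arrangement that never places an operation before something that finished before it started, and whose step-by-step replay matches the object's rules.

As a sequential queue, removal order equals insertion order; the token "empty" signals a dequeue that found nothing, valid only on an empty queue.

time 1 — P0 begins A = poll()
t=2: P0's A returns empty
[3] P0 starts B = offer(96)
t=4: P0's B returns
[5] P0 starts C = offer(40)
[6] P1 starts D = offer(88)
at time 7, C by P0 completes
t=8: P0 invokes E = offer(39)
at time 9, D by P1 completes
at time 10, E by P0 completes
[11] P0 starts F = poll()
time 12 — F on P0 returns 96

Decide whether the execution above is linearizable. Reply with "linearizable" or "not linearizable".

linearizable

a witness: A, B, C, D, E, F
1. A poll() → empty, leaving queue <>
2. B offer(96), leaving queue <96>
3. C offer(40), leaving queue <96,40>
4. D offer(88), leaving queue <96,40,88>
5. E offer(39), leaving queue <96,40,88,39>
6. F poll() → 96, leaving queue <40,88,39>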